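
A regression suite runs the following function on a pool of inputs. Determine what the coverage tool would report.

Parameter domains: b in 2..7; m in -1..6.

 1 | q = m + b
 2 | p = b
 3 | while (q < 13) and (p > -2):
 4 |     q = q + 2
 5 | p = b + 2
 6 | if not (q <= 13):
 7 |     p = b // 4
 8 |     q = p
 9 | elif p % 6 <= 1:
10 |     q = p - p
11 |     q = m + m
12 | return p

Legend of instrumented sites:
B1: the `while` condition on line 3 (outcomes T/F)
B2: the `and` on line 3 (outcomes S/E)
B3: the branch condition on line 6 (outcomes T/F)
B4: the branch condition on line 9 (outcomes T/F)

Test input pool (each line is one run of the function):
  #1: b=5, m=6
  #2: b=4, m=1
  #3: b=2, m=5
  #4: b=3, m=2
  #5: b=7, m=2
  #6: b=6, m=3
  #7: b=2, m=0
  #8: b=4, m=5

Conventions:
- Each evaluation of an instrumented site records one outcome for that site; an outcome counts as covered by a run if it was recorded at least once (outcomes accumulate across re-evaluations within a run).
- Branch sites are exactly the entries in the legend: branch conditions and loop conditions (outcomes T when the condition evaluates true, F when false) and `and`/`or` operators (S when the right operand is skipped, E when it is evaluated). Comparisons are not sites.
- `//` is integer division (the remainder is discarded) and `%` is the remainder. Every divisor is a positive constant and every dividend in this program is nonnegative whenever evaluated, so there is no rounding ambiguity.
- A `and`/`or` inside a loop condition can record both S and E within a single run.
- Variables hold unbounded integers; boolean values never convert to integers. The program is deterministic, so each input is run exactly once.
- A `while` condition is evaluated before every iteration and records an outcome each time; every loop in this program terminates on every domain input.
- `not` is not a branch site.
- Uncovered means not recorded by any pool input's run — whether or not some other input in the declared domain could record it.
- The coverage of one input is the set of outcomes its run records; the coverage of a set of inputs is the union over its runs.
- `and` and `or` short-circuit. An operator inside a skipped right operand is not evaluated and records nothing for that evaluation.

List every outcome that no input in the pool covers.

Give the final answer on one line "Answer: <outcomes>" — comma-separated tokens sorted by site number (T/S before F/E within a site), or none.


#1 (b=5, m=6) -> B2->E, B1->T, B2->S, B1->F, B3->F, B4->T; covered: B1=T, B1=F, B2=S, B2=E, B3=F, B4=T
#2 (b=4, m=1) -> B2->E, B1->T, B2->E, B1->T, B2->E, B1->T, B2->E, B1->T, B2->S, B1->F, B3->F, B4->T; covered: B1=T, B1=F, B2=S, B2=E, B3=F, B4=T
#3 (b=2, m=5) -> B2->E, B1->T, B2->E, B1->T, B2->E, B1->T, B2->S, B1->F, B3->F, B4->F; covered: B1=T, B1=F, B2=S, B2=E, B3=F, B4=F
#4 (b=3, m=2) -> B2->E, B1->T, B2->E, B1->T, B2->E, B1->T, B2->E, B1->T, B2->S, B1->F, B3->F, B4->F; covered: B1=T, B1=F, B2=S, B2=E, B3=F, B4=F
#5 (b=7, m=2) -> B2->E, B1->T, B2->E, B1->T, B2->S, B1->F, B3->F, B4->F; covered: B1=T, B1=F, B2=S, B2=E, B3=F, B4=F
#6 (b=6, m=3) -> B2->E, B1->T, B2->E, B1->T, B2->S, B1->F, B3->F, B4->F; covered: B1=T, B1=F, B2=S, B2=E, B3=F, B4=F
#7 (b=2, m=0) -> B2->E, B1->T, B2->E, B1->T, B2->E, B1->T, B2->E, B1->T, B2->E, B1->T, B2->E, B1->T, B2->S, B1->F, ...; covered: B1=T, B1=F, B2=S, B2=E, B3=T
#8 (b=4, m=5) -> B2->E, B1->T, B2->E, B1->T, B2->S, B1->F, B3->F, B4->T; covered: B1=T, B1=F, B2=S, B2=E, B3=F, B4=T
union over the pool: B1=T, B1=F, B2=S, B2=E, B3=T, B3=F, B4=T, B4=F
uncovered (0 of 8): none
Answer: none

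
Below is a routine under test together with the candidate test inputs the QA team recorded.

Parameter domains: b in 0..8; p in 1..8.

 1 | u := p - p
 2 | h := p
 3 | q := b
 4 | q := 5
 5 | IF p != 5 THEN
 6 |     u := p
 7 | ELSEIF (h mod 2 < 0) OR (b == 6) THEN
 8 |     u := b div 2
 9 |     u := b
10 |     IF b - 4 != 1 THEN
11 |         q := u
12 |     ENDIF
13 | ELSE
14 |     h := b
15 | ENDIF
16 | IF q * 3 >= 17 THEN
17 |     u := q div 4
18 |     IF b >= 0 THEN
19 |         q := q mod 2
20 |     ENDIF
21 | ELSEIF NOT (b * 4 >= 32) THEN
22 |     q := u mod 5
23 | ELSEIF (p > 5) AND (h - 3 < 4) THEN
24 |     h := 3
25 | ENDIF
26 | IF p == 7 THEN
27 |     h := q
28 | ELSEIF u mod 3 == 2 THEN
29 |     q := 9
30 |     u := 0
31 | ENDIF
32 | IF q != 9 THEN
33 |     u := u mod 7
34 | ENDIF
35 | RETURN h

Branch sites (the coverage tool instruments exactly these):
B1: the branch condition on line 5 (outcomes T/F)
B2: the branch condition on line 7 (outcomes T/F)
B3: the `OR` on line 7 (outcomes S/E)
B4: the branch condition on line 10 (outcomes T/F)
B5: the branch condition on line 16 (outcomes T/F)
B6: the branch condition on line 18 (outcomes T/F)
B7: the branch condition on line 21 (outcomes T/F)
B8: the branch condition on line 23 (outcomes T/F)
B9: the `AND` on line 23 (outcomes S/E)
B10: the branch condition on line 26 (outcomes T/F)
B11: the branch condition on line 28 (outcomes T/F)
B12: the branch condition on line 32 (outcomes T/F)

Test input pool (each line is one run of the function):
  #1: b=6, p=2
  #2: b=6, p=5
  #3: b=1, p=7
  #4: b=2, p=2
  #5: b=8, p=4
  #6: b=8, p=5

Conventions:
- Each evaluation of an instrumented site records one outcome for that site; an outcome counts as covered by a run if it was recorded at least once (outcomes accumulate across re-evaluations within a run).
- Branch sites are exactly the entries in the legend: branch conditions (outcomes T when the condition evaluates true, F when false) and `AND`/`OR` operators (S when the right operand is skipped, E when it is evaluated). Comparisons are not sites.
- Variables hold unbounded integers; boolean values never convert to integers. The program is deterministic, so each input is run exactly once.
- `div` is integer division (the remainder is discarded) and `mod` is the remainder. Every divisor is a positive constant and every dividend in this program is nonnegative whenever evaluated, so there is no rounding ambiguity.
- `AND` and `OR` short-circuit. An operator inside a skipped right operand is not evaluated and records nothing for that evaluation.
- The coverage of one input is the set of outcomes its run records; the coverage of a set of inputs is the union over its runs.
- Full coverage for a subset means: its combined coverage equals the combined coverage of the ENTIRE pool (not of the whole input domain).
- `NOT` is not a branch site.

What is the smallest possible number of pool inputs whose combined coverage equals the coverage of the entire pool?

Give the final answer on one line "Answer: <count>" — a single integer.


test 1 (b=6, p=2) fires B1->T, B5->F, B7->T, B10->F, B11->T, B12->F; hits B1=T, B5=F, B7=T, B10=F, B11=T, B12=F
test 2 (b=6, p=5) fires B1->F, B3->E, B2->T, B4->T, B5->T, B6->T, B10->F, B11->F, B12->T; hits B1=F, B2=T, B3=E, B4=T, B5=T, B6=T, B10=F, B11=F, B12=T
test 3 (b=1, p=7) fires B1->T, B5->F, B7->T, B10->T, B12->T; hits B1=T, B5=F, B7=T, B10=T, B12=T
test 4 (b=2, p=2) fires B1->T, B5->F, B7->T, B10->F, B11->T, B12->F; hits B1=T, B5=F, B7=T, B10=F, B11=T, B12=F
test 5 (b=8, p=4) fires B1->T, B5->F, B7->F, B9->S, B8->F, B10->F, B11->F, B12->T; hits B1=T, B5=F, B7=F, B8=F, B9=S, B10=F, B11=F, B12=T
test 6 (b=8, p=5) fires B1->F, B3->E, B2->F, B5->F, B7->F, B9->S, B8->F, B10->F, B11->F, B12->T; hits B1=F, B2=F, B3=E, B5=F, B7=F, B8=F, B9=S, B10=F, B11=F, B12=T
pool-wide coverage (19 outcomes): B1=T, B1=F, B2=T, B2=F, B3=E, B4=T, B5=T, B5=F, B6=T, B7=T, B7=F, B8=F, B9=S, B10=T, B10=F, B11=T, B11=F, B12=T, B12=F
no size-1 subset reaches all 19 outcomes (best union: 10/19)
no size-2 subset reaches all 19 outcomes (best union: 14/19)
no size-3 subset reaches all 19 outcomes (best union: 18/19)
size 4: inputs {1, 2, 3, 6} cover all 19 outcomes, and no lexicographically smaller subset of this size does
Answer: 4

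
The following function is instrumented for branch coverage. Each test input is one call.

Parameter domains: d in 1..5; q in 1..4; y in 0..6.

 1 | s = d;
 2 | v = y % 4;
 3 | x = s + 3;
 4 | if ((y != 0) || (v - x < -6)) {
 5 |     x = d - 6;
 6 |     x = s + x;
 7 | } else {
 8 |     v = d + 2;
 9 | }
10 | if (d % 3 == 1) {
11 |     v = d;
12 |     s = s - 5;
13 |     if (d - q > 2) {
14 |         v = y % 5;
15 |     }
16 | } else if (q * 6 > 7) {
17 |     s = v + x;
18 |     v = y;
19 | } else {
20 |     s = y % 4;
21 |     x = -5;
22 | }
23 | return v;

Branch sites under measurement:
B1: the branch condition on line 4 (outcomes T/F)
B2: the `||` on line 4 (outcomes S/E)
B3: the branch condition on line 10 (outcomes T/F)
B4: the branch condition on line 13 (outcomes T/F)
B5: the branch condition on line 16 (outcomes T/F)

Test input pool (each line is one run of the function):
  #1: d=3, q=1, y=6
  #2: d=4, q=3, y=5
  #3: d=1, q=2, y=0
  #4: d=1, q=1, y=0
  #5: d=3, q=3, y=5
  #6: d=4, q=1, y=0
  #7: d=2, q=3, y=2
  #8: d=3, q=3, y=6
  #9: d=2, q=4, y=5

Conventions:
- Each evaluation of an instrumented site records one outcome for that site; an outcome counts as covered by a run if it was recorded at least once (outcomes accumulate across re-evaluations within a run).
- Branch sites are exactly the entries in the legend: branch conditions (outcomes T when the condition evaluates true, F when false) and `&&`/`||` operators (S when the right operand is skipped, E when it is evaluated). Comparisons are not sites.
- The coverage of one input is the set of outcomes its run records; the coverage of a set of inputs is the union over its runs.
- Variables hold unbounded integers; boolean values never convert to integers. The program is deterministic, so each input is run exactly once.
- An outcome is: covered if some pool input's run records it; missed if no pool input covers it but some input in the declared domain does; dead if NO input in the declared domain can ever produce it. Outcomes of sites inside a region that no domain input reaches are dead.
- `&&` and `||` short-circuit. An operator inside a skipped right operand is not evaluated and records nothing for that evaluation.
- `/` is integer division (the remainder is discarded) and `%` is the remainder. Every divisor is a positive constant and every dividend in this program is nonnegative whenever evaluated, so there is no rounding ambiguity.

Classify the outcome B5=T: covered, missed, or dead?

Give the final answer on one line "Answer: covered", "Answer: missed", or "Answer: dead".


B5=T is recorded by pool input(s) 5, 7, 8, 9 -> covered
Answer: covered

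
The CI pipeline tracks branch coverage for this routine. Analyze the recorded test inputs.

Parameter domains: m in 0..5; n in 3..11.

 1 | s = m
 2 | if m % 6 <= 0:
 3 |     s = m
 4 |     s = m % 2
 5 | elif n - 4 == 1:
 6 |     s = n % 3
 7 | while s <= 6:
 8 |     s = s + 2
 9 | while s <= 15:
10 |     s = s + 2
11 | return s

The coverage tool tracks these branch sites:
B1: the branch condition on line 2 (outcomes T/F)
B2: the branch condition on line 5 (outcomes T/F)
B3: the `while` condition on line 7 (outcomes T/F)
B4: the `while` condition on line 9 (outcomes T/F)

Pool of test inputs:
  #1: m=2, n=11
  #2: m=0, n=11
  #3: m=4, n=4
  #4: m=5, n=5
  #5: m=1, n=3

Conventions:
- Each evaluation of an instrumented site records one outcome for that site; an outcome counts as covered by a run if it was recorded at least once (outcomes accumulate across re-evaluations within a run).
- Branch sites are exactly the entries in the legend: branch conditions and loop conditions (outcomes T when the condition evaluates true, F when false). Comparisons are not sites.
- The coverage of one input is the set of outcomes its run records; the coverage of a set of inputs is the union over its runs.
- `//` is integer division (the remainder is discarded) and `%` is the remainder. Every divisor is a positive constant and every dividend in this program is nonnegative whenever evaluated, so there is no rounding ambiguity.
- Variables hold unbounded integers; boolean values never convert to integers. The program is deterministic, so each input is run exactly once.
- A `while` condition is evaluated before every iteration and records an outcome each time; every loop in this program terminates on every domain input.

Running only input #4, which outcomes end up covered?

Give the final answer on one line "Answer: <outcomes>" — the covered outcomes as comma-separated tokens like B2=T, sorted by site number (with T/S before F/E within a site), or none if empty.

Running input #4 (m=5, n=5), event by event:
  B1->F, B2->T, B3->T, B3->T, B3->T, B3->F, B4->T, B4->T, B4->T, B4->T
  B4->F
deduplicating events, the covered set is: B1=F, B2=T, B3=T, B3=F, B4=T, B4=F

Answer: B1=F, B2=T, B3=T, B3=F, B4=T, B4=F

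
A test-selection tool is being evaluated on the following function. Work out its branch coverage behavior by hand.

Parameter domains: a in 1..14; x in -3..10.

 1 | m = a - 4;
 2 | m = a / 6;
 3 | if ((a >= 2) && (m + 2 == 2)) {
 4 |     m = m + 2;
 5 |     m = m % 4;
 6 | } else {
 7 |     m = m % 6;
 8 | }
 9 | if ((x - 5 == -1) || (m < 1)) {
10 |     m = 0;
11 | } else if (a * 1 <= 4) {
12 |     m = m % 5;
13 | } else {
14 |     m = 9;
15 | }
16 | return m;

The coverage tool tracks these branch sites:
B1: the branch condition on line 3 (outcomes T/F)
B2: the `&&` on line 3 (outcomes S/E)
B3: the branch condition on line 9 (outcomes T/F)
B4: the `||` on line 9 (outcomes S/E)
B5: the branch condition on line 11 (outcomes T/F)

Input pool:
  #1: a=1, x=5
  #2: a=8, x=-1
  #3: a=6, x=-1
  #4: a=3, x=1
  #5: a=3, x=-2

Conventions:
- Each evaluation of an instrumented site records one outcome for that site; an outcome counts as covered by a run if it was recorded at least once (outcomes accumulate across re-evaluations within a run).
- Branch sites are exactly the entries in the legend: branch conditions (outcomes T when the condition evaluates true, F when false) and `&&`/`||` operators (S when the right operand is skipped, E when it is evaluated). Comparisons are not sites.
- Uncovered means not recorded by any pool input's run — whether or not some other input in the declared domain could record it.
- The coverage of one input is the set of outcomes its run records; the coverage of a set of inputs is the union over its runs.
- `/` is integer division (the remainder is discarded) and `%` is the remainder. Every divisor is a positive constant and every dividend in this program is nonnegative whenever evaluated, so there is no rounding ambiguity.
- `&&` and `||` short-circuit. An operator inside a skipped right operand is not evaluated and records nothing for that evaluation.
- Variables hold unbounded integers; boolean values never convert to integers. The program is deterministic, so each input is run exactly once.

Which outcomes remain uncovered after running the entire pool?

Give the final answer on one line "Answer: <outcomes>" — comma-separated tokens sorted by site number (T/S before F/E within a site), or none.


input #1 (a=1, x=5): events B2->S, B1->F, B4->E, B3->T; covers B1=F, B2=S, B3=T, B4=E
input #2 (a=8, x=-1): events B2->E, B1->F, B4->E, B3->F, B5->F; covers B1=F, B2=E, B3=F, B4=E, B5=F
input #3 (a=6, x=-1): events B2->E, B1->F, B4->E, B3->F, B5->F; covers B1=F, B2=E, B3=F, B4=E, B5=F
input #4 (a=3, x=1): events B2->E, B1->T, B4->E, B3->F, B5->T; covers B1=T, B2=E, B3=F, B4=E, B5=T
input #5 (a=3, x=-2): events B2->E, B1->T, B4->E, B3->F, B5->T; covers B1=T, B2=E, B3=F, B4=E, B5=T
union over the pool: B1=T, B1=F, B2=S, B2=E, B3=T, B3=F, B4=E, B5=T, B5=F
uncovered (1 of 10): B4=S
Answer: B4=S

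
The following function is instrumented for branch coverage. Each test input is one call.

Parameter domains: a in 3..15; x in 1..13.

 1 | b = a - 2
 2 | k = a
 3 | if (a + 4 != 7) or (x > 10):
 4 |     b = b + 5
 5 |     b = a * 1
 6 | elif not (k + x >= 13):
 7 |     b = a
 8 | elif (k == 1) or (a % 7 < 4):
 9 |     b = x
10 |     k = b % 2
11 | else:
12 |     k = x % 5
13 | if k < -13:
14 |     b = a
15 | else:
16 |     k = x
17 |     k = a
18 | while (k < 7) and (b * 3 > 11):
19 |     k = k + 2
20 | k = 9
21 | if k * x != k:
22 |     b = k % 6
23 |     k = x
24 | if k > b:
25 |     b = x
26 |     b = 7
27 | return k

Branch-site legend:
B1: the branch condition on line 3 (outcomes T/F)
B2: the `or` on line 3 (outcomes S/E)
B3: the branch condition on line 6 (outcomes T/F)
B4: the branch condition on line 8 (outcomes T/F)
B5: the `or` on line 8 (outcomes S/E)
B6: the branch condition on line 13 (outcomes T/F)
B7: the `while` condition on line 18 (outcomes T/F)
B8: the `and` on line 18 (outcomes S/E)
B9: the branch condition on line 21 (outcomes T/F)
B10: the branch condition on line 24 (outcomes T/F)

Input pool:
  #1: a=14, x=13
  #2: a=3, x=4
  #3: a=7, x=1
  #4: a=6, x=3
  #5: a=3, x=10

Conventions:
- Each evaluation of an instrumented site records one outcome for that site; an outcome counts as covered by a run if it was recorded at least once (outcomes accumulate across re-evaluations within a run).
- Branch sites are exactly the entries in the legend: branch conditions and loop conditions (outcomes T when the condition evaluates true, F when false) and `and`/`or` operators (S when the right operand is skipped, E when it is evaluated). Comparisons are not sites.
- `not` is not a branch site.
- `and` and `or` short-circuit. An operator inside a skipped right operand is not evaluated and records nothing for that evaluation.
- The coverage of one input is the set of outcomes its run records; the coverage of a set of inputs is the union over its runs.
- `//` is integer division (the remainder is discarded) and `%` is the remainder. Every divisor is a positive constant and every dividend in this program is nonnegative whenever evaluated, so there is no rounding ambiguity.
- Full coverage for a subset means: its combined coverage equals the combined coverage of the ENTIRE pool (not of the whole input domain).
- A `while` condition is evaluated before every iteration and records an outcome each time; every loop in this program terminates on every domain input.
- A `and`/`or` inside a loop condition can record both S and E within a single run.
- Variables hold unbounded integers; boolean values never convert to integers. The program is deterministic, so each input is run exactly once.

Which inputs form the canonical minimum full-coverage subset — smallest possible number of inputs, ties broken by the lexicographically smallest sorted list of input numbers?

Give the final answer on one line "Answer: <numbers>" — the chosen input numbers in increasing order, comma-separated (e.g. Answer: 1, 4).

input #1 (a=14, x=13): covers B1=T, B2=S, B6=F, B7=F, B8=S, B9=T, B10=T
input #2 (a=3, x=4): covers B1=F, B2=E, B3=T, B6=F, B7=F, B8=E, B9=T, B10=T
input #3 (a=7, x=1): covers B1=T, B2=S, B6=F, B7=F, B8=S, B9=F, B10=T
input #4 (a=6, x=3): covers B1=T, B2=S, B6=F, B7=T, B7=F, B8=S, B8=E, B9=T, B10=F
input #5 (a=3, x=10): covers B1=F, B2=E, B3=F, B4=T, B5=E, B6=F, B7=T, B7=F, B8=S, B8=E, B9=T, B10=T
union over all inputs: B1=T, B1=F, B2=S, B2=E, B3=T, B3=F, B4=T, B5=E, B6=F, B7=T, B7=F, B8=S, B8=E, B9=T, B9=F, B10=T, B10=F (17 outcomes)
no size-1 subset reaches all 17 outcomes (best union: 12/17)
no size-2 subset reaches all 17 outcomes (best union: 15/17)
no size-3 subset reaches all 17 outcomes (best union: 16/17)
the canonical winner is {2, 3, 4, 5}: size 4, full 17-outcome coverage, earliest index list among size-4 covers

Answer: 2, 3, 4, 5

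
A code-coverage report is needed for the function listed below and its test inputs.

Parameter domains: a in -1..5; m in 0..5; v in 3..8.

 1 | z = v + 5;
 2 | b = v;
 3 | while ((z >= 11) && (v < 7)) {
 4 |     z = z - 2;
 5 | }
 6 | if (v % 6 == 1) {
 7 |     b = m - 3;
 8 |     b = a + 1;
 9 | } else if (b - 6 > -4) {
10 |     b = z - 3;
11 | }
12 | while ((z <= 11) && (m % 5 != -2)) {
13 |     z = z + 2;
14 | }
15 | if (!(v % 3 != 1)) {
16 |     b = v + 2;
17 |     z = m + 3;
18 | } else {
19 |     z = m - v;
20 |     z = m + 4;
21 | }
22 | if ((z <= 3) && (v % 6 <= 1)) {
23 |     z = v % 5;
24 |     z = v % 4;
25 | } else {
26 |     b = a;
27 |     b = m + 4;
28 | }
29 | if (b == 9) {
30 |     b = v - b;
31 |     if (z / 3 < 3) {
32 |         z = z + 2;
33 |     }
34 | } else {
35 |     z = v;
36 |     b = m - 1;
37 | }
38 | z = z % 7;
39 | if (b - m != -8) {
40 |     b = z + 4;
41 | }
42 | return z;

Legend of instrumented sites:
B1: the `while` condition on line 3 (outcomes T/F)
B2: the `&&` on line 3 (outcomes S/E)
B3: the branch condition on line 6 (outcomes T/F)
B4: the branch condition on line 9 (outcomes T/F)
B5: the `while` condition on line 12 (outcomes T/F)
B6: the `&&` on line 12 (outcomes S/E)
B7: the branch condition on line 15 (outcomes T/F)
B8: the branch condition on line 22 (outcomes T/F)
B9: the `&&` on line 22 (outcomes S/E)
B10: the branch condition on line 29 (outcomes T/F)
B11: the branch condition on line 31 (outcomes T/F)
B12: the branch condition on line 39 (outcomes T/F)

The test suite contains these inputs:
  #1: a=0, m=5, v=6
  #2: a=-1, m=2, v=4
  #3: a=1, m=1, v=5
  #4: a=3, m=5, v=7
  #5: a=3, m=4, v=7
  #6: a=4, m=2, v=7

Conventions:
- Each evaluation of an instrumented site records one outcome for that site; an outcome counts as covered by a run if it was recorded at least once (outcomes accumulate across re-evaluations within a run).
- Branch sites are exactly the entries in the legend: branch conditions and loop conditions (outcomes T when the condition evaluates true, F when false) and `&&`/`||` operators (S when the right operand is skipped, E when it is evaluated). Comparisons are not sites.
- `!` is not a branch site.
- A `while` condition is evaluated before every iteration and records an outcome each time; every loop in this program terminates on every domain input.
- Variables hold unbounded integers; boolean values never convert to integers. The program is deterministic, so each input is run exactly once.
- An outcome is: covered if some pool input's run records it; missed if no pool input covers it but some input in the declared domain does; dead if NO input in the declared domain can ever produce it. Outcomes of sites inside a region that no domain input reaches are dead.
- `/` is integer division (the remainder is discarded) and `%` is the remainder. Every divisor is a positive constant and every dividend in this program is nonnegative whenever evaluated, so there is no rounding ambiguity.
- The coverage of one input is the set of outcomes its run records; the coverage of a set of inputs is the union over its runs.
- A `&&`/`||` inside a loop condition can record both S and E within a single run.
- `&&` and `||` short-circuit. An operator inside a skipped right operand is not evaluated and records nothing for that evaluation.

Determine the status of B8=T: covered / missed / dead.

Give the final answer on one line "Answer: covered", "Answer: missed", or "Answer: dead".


no pool input records B8=T
but domain input (a=-1, m=0, v=7) does record it -> reachable, so missed
Answer: missed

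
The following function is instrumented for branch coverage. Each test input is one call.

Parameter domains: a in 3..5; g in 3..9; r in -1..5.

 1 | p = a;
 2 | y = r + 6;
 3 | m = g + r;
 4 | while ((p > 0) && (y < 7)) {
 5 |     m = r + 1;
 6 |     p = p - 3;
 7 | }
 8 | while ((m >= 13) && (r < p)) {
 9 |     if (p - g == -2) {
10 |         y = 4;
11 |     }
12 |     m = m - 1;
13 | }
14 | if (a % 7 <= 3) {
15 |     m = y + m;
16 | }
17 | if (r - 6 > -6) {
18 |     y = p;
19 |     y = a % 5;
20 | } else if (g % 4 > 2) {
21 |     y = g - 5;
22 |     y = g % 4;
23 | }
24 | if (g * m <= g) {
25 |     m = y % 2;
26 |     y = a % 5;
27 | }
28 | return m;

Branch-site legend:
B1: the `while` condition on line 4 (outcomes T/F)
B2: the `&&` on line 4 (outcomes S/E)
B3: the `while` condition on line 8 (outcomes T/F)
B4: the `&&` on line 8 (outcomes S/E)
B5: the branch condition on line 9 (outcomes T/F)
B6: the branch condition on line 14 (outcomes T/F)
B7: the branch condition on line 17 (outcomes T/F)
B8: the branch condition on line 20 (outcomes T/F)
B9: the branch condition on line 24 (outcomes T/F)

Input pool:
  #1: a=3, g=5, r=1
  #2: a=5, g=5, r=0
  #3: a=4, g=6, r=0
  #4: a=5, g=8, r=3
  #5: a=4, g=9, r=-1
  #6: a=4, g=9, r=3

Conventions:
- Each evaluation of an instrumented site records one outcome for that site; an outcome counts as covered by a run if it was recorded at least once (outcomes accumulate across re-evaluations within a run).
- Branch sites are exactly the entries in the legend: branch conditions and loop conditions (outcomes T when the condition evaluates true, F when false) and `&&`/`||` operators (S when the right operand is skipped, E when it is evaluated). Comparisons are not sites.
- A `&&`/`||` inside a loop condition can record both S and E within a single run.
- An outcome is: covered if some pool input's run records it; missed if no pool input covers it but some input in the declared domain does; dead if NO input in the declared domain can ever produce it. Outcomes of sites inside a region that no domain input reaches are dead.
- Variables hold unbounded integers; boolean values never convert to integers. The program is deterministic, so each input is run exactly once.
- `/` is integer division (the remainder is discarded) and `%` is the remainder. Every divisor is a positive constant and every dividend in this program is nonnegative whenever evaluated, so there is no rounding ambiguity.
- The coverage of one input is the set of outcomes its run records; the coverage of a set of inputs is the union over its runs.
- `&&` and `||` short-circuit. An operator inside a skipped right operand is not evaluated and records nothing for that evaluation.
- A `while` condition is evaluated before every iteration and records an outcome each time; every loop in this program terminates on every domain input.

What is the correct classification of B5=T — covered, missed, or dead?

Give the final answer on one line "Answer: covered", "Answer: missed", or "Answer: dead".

no pool input records B5=T
checking all 147 inputs in the declared domain: B5=T is never recorded -> dead

Answer: dead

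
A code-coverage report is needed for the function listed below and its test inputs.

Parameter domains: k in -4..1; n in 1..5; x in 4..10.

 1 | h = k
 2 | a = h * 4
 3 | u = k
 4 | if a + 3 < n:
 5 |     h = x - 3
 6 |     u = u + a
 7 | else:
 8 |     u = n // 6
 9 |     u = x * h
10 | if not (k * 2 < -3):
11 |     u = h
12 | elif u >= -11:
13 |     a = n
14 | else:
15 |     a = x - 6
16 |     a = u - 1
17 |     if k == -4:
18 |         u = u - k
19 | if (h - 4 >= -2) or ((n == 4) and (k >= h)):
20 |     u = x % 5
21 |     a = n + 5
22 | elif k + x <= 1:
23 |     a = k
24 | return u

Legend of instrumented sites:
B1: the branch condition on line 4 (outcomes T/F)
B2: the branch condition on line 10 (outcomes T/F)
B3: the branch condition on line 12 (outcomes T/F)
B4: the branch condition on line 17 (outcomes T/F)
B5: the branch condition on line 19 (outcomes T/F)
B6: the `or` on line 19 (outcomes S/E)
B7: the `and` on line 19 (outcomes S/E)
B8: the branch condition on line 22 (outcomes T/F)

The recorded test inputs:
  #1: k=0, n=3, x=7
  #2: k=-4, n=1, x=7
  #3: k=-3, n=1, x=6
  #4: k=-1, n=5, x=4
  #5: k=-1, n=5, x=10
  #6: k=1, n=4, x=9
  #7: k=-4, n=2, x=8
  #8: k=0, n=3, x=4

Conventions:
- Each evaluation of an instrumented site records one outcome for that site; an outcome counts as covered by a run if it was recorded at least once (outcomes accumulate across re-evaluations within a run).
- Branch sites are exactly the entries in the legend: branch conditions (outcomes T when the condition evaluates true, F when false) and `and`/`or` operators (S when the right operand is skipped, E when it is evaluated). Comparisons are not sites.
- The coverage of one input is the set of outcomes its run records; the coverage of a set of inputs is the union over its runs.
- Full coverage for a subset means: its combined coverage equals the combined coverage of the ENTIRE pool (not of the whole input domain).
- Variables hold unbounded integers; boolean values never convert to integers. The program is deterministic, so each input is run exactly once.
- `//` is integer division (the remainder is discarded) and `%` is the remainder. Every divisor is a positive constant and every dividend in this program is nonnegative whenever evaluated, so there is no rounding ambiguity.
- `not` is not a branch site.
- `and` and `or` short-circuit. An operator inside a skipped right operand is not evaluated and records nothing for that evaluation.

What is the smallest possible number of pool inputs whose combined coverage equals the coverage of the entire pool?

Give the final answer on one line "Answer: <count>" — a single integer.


test 1 (k=0, n=3, x=7) fires B1->F, B2->T, B6->E, B7->S, B5->F, B8->F; hits B1=F, B2=T, B5=F, B6=E, B7=S, B8=F
test 2 (k=-4, n=1, x=7) fires B1->T, B2->F, B3->F, B4->T, B6->S, B5->T; hits B1=T, B2=F, B3=F, B4=T, B5=T, B6=S
test 3 (k=-3, n=1, x=6) fires B1->T, B2->F, B3->F, B4->F, B6->S, B5->T; hits B1=T, B2=F, B3=F, B4=F, B5=T, B6=S
test 4 (k=-1, n=5, x=4) fires B1->T, B2->T, B6->E, B7->S, B5->F, B8->F; hits B1=T, B2=T, B5=F, B6=E, B7=S, B8=F
test 5 (k=-1, n=5, x=10) fires B1->T, B2->T, B6->S, B5->T; hits B1=T, B2=T, B5=T, B6=S
test 6 (k=1, n=4, x=9) fires B1->F, B2->T, B6->E, B7->E, B5->T; hits B1=F, B2=T, B5=T, B6=E, B7=E
test 7 (k=-4, n=2, x=8) fires B1->T, B2->F, B3->F, B4->T, B6->S, B5->T; hits B1=T, B2=F, B3=F, B4=T, B5=T, B6=S
test 8 (k=0, n=3, x=4) fires B1->F, B2->T, B6->E, B7->S, B5->F, B8->F; hits B1=F, B2=T, B5=F, B6=E, B7=S, B8=F
union over all inputs: B1=T, B1=F, B2=T, B2=F, B3=F, B4=T, B4=F, B5=T, B5=F, B6=S, B6=E, B7=S, B7=E, B8=F (14 outcomes)
every size-1 subset falls short of the 14 outcomes (best: 6/14)
every size-2 subset falls short of the 14 outcomes (best: 12/14)
every size-3 subset falls short of the 14 outcomes (best: 13/14)
size 4: inputs {1, 2, 3, 6} cover all 14 outcomes, and no lexicographically smaller subset of this size does
Answer: 4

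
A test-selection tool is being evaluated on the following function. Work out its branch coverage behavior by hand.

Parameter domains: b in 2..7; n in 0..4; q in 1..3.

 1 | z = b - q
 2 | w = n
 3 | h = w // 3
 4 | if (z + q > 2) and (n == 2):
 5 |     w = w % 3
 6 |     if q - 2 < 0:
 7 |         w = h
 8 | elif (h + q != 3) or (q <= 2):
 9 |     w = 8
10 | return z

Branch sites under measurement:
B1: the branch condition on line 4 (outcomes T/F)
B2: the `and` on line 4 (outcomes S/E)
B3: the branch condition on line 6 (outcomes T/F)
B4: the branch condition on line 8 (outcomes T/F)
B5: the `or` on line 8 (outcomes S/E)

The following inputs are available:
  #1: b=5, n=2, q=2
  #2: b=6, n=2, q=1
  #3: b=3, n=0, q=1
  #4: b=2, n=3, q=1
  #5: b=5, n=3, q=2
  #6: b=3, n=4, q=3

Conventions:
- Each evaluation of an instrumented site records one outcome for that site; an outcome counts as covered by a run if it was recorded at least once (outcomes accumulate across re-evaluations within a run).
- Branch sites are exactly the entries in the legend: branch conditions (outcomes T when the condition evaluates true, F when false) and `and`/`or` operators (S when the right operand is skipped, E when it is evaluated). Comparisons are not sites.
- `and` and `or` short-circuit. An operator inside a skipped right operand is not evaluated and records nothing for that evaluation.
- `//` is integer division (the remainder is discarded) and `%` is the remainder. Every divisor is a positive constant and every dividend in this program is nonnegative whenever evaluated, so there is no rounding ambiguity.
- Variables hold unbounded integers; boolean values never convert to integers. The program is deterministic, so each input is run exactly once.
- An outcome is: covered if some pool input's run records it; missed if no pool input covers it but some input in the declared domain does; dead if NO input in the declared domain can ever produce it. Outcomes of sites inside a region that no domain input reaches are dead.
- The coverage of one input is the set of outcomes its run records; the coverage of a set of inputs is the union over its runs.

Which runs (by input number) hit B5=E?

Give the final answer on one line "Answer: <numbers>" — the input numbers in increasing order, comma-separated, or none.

input #1 (b=5, n=2, q=2): never hits B5=E
input #2 (b=6, n=2, q=1): never hits B5=E
input #3 (b=3, n=0, q=1): never hits B5=E
input #4 (b=2, n=3, q=1): never hits B5=E
input #5 (b=5, n=3, q=2): hits B5=E
input #6 (b=3, n=4, q=3): never hits B5=E

Answer: 5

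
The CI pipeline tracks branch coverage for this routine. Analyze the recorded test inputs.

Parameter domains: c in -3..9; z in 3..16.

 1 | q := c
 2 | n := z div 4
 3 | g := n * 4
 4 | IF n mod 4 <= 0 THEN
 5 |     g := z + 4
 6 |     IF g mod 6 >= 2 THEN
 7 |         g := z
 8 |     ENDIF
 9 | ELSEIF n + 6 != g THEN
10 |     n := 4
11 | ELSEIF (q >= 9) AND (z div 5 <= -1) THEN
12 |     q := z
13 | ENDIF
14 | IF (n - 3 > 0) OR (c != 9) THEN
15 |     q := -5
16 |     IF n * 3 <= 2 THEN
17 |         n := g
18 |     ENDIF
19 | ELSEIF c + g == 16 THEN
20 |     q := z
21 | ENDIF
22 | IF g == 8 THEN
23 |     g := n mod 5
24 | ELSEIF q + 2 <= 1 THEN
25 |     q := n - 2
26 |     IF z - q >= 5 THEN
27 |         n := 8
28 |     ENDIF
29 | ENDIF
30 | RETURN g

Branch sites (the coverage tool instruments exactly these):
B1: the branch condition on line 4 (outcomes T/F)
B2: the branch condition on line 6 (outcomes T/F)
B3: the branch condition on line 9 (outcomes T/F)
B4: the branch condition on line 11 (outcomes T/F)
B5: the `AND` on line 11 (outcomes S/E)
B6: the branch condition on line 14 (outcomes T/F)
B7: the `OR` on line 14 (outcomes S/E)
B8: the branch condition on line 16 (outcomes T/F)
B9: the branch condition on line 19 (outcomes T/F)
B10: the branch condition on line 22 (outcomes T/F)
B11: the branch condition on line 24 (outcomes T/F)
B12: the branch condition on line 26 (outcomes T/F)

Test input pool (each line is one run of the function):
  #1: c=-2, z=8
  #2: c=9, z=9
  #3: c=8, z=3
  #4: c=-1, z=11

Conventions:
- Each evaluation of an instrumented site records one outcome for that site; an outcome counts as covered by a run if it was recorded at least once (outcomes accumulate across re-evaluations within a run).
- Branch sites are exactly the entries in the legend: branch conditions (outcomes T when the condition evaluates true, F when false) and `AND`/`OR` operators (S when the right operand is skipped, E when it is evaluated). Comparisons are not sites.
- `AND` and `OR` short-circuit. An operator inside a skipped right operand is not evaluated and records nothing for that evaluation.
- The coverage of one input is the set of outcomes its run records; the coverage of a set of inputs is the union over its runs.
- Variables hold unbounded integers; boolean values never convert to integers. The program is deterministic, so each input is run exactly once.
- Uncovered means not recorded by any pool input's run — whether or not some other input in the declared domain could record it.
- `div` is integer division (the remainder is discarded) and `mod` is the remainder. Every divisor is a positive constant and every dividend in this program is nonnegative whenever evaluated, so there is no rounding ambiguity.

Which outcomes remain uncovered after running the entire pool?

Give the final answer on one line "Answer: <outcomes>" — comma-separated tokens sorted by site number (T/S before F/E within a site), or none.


input #1, c=-2, z=8: events B1->F, B3->F, B5->S, B4->F, B7->E, B6->T, B8->F, B10->T; outcomes B1=F, B3=F, B4=F, B5=S, B6=T, B7=E, B8=F, B10=T
input #2, c=9, z=9: events B1->F, B3->F, B5->E, B4->F, B7->E, B6->F, B9->F, B10->T; outcomes B1=F, B3=F, B4=F, B5=E, B6=F, B7=E, B9=F, B10=T
input #3, c=8, z=3: events B1->T, B2->F, B7->E, B6->T, B8->T, B10->F, B11->T, B12->F; outcomes B1=T, B2=F, B6=T, B7=E, B8=T, B10=F, B11=T, B12=F
input #4, c=-1, z=11: events B1->F, B3->F, B5->S, B4->F, B7->E, B6->T, B8->F, B10->T; outcomes B1=F, B3=F, B4=F, B5=S, B6=T, B7=E, B8=F, B10=T
union over the pool: B1=T, B1=F, B2=F, B3=F, B4=F, B5=S, B5=E, B6=T, B6=F, B7=E, B8=T, B8=F, B9=F, B10=T, B10=F, B11=T, B12=F
uncovered (7 of 24): B2=T, B3=T, B4=T, B7=S, B9=T, B11=F, B12=T
Answer: B2=T, B3=T, B4=T, B7=S, B9=T, B11=F, B12=T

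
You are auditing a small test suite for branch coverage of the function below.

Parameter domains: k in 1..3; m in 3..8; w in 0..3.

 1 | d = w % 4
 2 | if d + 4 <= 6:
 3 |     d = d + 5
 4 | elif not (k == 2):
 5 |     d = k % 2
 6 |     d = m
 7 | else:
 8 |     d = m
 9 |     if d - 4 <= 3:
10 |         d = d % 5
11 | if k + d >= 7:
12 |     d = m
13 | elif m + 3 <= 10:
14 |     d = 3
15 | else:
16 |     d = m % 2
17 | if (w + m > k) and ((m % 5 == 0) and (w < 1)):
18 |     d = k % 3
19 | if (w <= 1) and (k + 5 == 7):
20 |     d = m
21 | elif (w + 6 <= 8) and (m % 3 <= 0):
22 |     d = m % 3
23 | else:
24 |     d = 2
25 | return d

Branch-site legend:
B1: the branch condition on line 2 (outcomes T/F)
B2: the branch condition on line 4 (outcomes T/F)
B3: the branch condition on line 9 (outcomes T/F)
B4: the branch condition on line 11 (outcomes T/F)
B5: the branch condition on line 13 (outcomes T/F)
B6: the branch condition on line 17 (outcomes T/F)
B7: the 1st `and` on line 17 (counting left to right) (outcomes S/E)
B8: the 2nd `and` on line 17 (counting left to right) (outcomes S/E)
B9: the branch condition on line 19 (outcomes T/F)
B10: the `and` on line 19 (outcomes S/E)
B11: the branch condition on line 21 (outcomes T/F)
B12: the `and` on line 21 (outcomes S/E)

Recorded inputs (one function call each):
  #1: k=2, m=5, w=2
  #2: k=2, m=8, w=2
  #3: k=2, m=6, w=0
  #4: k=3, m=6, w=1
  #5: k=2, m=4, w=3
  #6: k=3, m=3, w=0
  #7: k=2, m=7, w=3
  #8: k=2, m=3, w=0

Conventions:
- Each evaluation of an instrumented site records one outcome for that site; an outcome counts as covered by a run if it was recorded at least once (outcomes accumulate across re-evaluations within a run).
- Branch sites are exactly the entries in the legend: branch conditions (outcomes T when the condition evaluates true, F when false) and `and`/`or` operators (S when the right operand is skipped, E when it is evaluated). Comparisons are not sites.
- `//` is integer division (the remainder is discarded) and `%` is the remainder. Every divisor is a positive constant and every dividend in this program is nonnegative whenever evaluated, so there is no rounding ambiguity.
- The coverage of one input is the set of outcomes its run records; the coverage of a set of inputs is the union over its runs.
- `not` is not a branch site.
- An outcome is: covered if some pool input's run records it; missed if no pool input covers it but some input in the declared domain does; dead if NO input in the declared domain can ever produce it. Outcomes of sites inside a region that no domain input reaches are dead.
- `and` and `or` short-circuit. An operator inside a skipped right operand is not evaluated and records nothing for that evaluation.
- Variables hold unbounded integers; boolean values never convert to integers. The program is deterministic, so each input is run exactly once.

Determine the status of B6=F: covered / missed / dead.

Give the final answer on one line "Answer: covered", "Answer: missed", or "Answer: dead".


B6=F is recorded by pool input(s) 1, 2, 3, 4, 5, 6, 7, 8 -> covered
Answer: covered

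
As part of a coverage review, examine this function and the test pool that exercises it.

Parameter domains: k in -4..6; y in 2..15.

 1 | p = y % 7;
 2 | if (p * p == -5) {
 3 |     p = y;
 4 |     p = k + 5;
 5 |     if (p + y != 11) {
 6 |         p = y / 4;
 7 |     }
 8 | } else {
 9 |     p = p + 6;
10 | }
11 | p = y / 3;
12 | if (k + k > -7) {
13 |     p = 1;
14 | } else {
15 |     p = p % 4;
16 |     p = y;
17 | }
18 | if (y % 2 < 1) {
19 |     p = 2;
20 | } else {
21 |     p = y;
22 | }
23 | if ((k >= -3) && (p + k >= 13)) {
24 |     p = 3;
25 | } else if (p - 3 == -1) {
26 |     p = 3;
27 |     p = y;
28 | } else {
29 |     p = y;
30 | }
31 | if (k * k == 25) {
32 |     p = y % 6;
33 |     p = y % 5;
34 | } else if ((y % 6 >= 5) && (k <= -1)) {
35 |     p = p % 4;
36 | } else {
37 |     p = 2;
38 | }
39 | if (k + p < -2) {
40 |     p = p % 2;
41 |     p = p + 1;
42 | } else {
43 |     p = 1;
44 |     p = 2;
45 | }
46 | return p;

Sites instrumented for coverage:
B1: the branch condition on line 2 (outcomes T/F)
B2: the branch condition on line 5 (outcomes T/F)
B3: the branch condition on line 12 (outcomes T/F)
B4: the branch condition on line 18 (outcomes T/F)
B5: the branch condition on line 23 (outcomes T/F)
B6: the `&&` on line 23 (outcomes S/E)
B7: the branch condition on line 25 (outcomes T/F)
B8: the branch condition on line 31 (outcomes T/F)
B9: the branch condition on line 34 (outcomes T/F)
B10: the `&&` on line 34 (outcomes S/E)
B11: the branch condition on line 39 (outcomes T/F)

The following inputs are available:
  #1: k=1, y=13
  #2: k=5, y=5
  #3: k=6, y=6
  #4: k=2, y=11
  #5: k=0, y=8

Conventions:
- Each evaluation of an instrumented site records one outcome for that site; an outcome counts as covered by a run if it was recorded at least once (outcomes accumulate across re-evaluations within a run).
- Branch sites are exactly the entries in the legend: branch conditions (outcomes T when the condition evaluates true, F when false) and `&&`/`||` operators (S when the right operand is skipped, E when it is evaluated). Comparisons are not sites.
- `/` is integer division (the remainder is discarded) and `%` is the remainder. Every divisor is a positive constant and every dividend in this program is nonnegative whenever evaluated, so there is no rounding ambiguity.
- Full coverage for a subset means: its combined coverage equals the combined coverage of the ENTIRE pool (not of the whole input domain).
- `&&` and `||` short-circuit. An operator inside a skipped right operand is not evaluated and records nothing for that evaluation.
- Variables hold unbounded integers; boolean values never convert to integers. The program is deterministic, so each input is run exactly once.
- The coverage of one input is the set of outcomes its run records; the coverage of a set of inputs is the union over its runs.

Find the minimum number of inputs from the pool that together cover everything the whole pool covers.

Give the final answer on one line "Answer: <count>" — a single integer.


test 1 (k=1, y=13) fires B1->F, B3->T, B4->F, B6->E, B5->T, B8->F, B10->S, B9->F, B11->F; hits B1=F, B3=T, B4=F, B5=T, B6=E, B8=F, B9=F, B10=S, B11=F
test 2 (k=5, y=5) fires B1->F, B3->T, B4->F, B6->E, B5->F, B7->F, B8->T, B11->F; hits B1=F, B3=T, B4=F, B5=F, B6=E, B7=F, B8=T, B11=F
test 3 (k=6, y=6) fires B1->F, B3->T, B4->T, B6->E, B5->F, B7->T, B8->F, B10->S, B9->F, B11->F; hits B1=F, B3=T, B4=T, B5=F, B6=E, B7=T, B8=F, B9=F, B10=S, B11=F
test 4 (k=2, y=11) fires B1->F, B3->T, B4->F, B6->E, B5->T, B8->F, B10->E, B9->F, B11->F; hits B1=F, B3=T, B4=F, B5=T, B6=E, B8=F, B9=F, B10=E, B11=F
test 5 (k=0, y=8) fires B1->F, B3->T, B4->T, B6->E, B5->F, B7->T, B8->F, B10->S, B9->F, B11->F; hits B1=F, B3=T, B4=T, B5=F, B6=E, B7=T, B8=F, B9=F, B10=S, B11=F
union over all inputs: B1=F, B3=T, B4=T, B4=F, B5=T, B5=F, B6=E, B7=T, B7=F, B8=T, B8=F, B9=F, B10=S, B10=E, B11=F (15 outcomes)
every size-1 subset falls short of the 15 outcomes (best: 10/15)
every size-2 subset falls short of the 15 outcomes (best: 13/15)
the canonical winner is {2, 3, 4}: size 3, full 15-outcome coverage, earliest index list among size-3 covers
Answer: 3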